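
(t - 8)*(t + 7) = t^2 - t - 56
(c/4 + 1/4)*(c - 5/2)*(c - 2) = c^3/4 - 7*c^2/8 + c/8 + 5/4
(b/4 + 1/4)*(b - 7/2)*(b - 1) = b^3/4 - 7*b^2/8 - b/4 + 7/8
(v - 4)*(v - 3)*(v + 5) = v^3 - 2*v^2 - 23*v + 60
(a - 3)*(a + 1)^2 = a^3 - a^2 - 5*a - 3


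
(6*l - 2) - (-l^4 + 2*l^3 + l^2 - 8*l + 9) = l^4 - 2*l^3 - l^2 + 14*l - 11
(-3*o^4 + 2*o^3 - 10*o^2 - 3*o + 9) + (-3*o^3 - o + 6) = -3*o^4 - o^3 - 10*o^2 - 4*o + 15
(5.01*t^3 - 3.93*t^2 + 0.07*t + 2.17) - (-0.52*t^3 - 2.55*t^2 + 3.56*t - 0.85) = 5.53*t^3 - 1.38*t^2 - 3.49*t + 3.02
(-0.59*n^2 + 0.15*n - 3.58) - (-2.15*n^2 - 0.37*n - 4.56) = 1.56*n^2 + 0.52*n + 0.98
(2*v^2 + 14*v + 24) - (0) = 2*v^2 + 14*v + 24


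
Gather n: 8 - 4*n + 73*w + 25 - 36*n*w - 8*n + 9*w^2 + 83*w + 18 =n*(-36*w - 12) + 9*w^2 + 156*w + 51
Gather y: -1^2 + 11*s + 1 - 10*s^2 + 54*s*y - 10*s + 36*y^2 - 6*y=-10*s^2 + s + 36*y^2 + y*(54*s - 6)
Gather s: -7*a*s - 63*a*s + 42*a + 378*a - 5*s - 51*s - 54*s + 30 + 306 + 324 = 420*a + s*(-70*a - 110) + 660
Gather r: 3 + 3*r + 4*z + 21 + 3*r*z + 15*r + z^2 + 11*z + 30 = r*(3*z + 18) + z^2 + 15*z + 54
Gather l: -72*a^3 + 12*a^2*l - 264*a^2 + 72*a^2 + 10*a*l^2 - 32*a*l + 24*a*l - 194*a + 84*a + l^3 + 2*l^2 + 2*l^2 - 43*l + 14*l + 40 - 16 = -72*a^3 - 192*a^2 - 110*a + l^3 + l^2*(10*a + 4) + l*(12*a^2 - 8*a - 29) + 24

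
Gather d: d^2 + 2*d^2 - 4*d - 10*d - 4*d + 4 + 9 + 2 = 3*d^2 - 18*d + 15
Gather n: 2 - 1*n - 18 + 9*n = 8*n - 16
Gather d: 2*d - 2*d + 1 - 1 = 0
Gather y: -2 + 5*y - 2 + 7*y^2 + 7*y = 7*y^2 + 12*y - 4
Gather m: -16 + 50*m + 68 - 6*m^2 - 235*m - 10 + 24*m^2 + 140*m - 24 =18*m^2 - 45*m + 18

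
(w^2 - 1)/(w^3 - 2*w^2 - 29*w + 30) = (w + 1)/(w^2 - w - 30)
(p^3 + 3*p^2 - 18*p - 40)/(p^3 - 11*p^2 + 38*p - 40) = (p^2 + 7*p + 10)/(p^2 - 7*p + 10)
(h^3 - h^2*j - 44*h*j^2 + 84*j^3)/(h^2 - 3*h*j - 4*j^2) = (-h^3 + h^2*j + 44*h*j^2 - 84*j^3)/(-h^2 + 3*h*j + 4*j^2)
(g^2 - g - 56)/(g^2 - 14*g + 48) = (g + 7)/(g - 6)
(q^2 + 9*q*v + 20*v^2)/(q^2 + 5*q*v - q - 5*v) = (q + 4*v)/(q - 1)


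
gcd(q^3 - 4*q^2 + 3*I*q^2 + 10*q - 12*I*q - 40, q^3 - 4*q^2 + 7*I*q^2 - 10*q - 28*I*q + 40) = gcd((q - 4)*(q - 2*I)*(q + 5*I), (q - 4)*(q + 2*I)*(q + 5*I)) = q^2 + q*(-4 + 5*I) - 20*I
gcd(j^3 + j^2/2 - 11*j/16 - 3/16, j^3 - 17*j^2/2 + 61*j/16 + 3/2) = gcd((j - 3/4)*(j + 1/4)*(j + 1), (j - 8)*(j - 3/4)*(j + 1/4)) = j^2 - j/2 - 3/16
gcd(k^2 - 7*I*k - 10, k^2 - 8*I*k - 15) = k - 5*I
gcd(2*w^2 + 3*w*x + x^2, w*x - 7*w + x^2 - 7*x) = w + x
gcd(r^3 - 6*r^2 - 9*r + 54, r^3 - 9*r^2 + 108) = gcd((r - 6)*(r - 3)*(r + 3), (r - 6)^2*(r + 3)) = r^2 - 3*r - 18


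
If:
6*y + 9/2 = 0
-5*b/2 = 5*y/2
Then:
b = 3/4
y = -3/4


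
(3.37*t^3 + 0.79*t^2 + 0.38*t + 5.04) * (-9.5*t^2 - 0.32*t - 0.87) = -32.015*t^5 - 8.5834*t^4 - 6.7947*t^3 - 48.6889*t^2 - 1.9434*t - 4.3848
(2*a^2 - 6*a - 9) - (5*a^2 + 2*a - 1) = -3*a^2 - 8*a - 8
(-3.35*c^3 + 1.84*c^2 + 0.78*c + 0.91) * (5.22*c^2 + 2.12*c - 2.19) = -17.487*c^5 + 2.5028*c^4 + 15.3089*c^3 + 2.3742*c^2 + 0.221*c - 1.9929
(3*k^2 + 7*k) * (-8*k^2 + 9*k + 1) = -24*k^4 - 29*k^3 + 66*k^2 + 7*k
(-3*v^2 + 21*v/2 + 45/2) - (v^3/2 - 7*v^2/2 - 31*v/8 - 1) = -v^3/2 + v^2/2 + 115*v/8 + 47/2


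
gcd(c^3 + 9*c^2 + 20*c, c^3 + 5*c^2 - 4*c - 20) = c + 5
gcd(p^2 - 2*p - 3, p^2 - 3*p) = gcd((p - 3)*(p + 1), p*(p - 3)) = p - 3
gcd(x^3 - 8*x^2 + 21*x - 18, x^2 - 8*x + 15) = x - 3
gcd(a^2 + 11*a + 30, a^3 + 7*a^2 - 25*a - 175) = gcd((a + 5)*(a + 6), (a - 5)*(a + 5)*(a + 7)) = a + 5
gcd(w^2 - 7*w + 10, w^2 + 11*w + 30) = 1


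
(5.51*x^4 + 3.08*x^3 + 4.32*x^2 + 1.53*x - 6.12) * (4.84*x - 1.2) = 26.6684*x^5 + 8.2952*x^4 + 17.2128*x^3 + 2.2212*x^2 - 31.4568*x + 7.344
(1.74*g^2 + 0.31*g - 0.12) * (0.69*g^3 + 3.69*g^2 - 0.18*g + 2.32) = 1.2006*g^5 + 6.6345*g^4 + 0.7479*g^3 + 3.5382*g^2 + 0.7408*g - 0.2784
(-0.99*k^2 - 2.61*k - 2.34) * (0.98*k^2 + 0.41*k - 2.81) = -0.9702*k^4 - 2.9637*k^3 - 0.5814*k^2 + 6.3747*k + 6.5754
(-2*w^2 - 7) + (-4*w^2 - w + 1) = -6*w^2 - w - 6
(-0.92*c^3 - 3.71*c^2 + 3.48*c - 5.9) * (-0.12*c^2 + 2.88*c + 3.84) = 0.1104*c^5 - 2.2044*c^4 - 14.6352*c^3 - 3.516*c^2 - 3.6288*c - 22.656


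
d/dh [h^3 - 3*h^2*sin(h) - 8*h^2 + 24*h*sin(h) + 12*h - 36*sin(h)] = -3*h^2*cos(h) + 3*h^2 - 6*h*sin(h) + 24*h*cos(h) - 16*h + 24*sin(h) - 36*cos(h) + 12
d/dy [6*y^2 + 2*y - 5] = 12*y + 2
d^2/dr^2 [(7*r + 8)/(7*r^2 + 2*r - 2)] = 2*(4*(7*r + 1)^2*(7*r + 8) - 7*(21*r + 10)*(7*r^2 + 2*r - 2))/(7*r^2 + 2*r - 2)^3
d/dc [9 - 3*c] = -3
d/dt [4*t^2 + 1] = 8*t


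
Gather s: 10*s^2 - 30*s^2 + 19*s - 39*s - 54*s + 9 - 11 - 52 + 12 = -20*s^2 - 74*s - 42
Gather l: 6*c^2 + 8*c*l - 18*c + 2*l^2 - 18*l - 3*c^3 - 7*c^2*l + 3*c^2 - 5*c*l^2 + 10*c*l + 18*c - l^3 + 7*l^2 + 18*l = -3*c^3 + 9*c^2 - l^3 + l^2*(9 - 5*c) + l*(-7*c^2 + 18*c)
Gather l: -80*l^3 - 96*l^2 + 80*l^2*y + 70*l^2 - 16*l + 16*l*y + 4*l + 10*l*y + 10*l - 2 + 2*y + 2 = -80*l^3 + l^2*(80*y - 26) + l*(26*y - 2) + 2*y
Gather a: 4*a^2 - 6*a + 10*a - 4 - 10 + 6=4*a^2 + 4*a - 8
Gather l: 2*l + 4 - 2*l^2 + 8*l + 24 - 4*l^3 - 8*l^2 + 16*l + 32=-4*l^3 - 10*l^2 + 26*l + 60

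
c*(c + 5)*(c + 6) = c^3 + 11*c^2 + 30*c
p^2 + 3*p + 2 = (p + 1)*(p + 2)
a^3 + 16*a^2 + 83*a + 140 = (a + 4)*(a + 5)*(a + 7)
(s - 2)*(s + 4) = s^2 + 2*s - 8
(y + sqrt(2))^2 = y^2 + 2*sqrt(2)*y + 2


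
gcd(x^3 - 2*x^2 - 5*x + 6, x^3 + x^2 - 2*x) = x^2 + x - 2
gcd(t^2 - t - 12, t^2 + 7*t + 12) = t + 3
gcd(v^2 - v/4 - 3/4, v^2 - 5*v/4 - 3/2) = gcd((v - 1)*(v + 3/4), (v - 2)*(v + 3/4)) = v + 3/4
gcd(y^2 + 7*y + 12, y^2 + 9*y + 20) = y + 4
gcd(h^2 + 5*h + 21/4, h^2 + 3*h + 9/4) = h + 3/2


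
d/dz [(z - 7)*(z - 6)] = 2*z - 13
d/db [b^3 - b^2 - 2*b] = 3*b^2 - 2*b - 2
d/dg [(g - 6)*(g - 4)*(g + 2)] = 3*g^2 - 16*g + 4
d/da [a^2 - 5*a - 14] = 2*a - 5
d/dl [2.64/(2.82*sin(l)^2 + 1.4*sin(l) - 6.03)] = -(14.8896*sin(l) + 3.696)*cos(l)/(2.82*sin(l)^2 + 1.4*sin(l) - 6.03)^2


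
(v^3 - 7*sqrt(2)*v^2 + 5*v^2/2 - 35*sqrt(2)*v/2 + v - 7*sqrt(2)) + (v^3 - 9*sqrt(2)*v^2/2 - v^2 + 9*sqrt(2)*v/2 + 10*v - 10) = 2*v^3 - 23*sqrt(2)*v^2/2 + 3*v^2/2 - 13*sqrt(2)*v + 11*v - 10 - 7*sqrt(2)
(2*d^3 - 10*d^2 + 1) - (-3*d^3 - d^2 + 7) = 5*d^3 - 9*d^2 - 6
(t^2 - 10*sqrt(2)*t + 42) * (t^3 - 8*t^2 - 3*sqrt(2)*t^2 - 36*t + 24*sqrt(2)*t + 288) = t^5 - 13*sqrt(2)*t^4 - 8*t^4 + 66*t^3 + 104*sqrt(2)*t^3 - 528*t^2 + 234*sqrt(2)*t^2 - 1872*sqrt(2)*t - 1512*t + 12096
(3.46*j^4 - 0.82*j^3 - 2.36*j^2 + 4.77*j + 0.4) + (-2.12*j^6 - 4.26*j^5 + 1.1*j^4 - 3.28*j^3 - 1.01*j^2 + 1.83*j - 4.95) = -2.12*j^6 - 4.26*j^5 + 4.56*j^4 - 4.1*j^3 - 3.37*j^2 + 6.6*j - 4.55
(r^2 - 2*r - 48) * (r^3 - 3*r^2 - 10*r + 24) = r^5 - 5*r^4 - 52*r^3 + 188*r^2 + 432*r - 1152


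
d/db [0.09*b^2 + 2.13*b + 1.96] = 0.18*b + 2.13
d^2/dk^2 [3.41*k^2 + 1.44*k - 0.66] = 6.82000000000000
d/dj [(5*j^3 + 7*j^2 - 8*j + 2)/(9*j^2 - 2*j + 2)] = (45*j^4 - 20*j^3 + 88*j^2 - 8*j - 12)/(81*j^4 - 36*j^3 + 40*j^2 - 8*j + 4)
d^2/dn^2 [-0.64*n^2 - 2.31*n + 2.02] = -1.28000000000000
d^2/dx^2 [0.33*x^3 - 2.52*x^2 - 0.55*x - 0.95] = 1.98*x - 5.04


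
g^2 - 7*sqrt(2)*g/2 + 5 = (g - 5*sqrt(2)/2)*(g - sqrt(2))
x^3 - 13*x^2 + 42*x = x*(x - 7)*(x - 6)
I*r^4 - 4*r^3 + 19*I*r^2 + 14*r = r*(r - 2*I)*(r + 7*I)*(I*r + 1)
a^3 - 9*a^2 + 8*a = a*(a - 8)*(a - 1)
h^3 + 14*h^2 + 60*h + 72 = (h + 2)*(h + 6)^2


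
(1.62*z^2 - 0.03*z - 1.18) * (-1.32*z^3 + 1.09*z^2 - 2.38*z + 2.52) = -2.1384*z^5 + 1.8054*z^4 - 2.3307*z^3 + 2.8676*z^2 + 2.7328*z - 2.9736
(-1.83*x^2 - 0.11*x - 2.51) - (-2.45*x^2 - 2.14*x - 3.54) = 0.62*x^2 + 2.03*x + 1.03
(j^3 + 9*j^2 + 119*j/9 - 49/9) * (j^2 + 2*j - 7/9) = j^5 + 11*j^4 + 274*j^3/9 + 14*j^2 - 1715*j/81 + 343/81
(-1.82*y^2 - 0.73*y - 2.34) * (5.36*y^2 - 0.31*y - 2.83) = -9.7552*y^4 - 3.3486*y^3 - 7.1655*y^2 + 2.7913*y + 6.6222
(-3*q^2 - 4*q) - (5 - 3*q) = -3*q^2 - q - 5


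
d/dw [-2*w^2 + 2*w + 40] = 2 - 4*w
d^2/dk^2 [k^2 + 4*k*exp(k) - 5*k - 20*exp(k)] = 4*k*exp(k) - 12*exp(k) + 2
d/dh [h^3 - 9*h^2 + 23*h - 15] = 3*h^2 - 18*h + 23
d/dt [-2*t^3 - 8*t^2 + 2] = 2*t*(-3*t - 8)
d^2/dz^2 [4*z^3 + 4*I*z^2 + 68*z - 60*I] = 24*z + 8*I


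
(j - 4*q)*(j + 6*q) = j^2 + 2*j*q - 24*q^2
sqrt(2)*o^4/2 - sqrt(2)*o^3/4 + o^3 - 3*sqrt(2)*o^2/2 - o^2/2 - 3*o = o*(o - 2)*(o + 3/2)*(sqrt(2)*o/2 + 1)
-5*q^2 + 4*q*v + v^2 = (-q + v)*(5*q + v)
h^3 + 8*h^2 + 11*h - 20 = (h - 1)*(h + 4)*(h + 5)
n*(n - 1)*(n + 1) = n^3 - n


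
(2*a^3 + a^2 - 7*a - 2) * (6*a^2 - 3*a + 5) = 12*a^5 - 35*a^3 + 14*a^2 - 29*a - 10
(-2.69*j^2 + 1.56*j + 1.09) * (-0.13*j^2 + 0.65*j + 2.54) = 0.3497*j^4 - 1.9513*j^3 - 5.9603*j^2 + 4.6709*j + 2.7686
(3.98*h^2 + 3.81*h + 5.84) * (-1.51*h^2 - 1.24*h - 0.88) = -6.0098*h^4 - 10.6883*h^3 - 17.0452*h^2 - 10.5944*h - 5.1392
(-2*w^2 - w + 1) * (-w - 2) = 2*w^3 + 5*w^2 + w - 2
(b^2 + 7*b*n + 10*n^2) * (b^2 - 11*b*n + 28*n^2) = b^4 - 4*b^3*n - 39*b^2*n^2 + 86*b*n^3 + 280*n^4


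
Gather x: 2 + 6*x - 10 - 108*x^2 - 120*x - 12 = -108*x^2 - 114*x - 20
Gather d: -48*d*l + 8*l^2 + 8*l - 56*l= -48*d*l + 8*l^2 - 48*l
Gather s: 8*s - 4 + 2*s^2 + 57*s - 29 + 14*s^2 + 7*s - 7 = 16*s^2 + 72*s - 40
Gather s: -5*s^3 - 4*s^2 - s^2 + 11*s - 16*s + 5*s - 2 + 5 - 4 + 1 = -5*s^3 - 5*s^2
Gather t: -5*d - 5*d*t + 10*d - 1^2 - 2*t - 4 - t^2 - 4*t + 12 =5*d - t^2 + t*(-5*d - 6) + 7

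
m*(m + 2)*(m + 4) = m^3 + 6*m^2 + 8*m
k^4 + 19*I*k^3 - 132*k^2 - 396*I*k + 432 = (k + 3*I)*(k + 4*I)*(k + 6*I)^2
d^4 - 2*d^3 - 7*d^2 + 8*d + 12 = (d - 3)*(d - 2)*(d + 1)*(d + 2)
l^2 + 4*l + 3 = (l + 1)*(l + 3)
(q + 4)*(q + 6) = q^2 + 10*q + 24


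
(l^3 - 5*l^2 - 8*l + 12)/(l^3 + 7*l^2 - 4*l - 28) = (l^2 - 7*l + 6)/(l^2 + 5*l - 14)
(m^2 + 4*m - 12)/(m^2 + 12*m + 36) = (m - 2)/(m + 6)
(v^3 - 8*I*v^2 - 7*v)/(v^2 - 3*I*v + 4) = v*(v^2 - 8*I*v - 7)/(v^2 - 3*I*v + 4)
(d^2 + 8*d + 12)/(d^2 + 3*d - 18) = (d + 2)/(d - 3)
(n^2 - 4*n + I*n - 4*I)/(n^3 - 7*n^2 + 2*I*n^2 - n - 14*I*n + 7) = (n - 4)/(n^2 + n*(-7 + I) - 7*I)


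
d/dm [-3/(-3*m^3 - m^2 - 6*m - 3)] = 3*(-9*m^2 - 2*m - 6)/(3*m^3 + m^2 + 6*m + 3)^2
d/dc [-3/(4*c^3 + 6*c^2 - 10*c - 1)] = 6*(6*c^2 + 6*c - 5)/(4*c^3 + 6*c^2 - 10*c - 1)^2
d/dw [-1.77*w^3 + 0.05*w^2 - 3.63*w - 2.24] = -5.31*w^2 + 0.1*w - 3.63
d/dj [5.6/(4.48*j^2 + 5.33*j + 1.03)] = (-50.176*j - 29.848)/(4.48*j^2 + 5.33*j + 1.03)^2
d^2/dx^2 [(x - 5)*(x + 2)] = 2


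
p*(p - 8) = p^2 - 8*p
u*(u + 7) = u^2 + 7*u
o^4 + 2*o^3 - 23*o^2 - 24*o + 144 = (o - 3)^2*(o + 4)^2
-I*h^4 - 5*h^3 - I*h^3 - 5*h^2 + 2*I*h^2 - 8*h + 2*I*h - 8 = (h + 1)*(h - 4*I)*(h - 2*I)*(-I*h + 1)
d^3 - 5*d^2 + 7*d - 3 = (d - 3)*(d - 1)^2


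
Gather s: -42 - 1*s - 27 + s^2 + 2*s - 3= s^2 + s - 72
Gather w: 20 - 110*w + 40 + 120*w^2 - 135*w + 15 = 120*w^2 - 245*w + 75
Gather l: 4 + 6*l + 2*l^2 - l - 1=2*l^2 + 5*l + 3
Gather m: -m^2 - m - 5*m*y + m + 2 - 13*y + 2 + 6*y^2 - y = -m^2 - 5*m*y + 6*y^2 - 14*y + 4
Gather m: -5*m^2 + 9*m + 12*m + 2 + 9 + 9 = -5*m^2 + 21*m + 20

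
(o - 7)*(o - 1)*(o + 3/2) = o^3 - 13*o^2/2 - 5*o + 21/2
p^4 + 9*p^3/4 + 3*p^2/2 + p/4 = p*(p + 1/4)*(p + 1)^2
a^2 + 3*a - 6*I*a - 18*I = (a + 3)*(a - 6*I)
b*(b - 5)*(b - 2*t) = b^3 - 2*b^2*t - 5*b^2 + 10*b*t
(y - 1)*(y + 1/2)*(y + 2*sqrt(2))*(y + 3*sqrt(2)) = y^4 - y^3/2 + 5*sqrt(2)*y^3 - 5*sqrt(2)*y^2/2 + 23*y^2/2 - 6*y - 5*sqrt(2)*y/2 - 6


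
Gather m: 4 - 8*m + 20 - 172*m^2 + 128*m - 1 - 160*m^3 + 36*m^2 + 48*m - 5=-160*m^3 - 136*m^2 + 168*m + 18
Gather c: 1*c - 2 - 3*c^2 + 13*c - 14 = -3*c^2 + 14*c - 16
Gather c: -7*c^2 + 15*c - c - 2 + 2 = -7*c^2 + 14*c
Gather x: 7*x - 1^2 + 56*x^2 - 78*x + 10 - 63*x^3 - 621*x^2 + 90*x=-63*x^3 - 565*x^2 + 19*x + 9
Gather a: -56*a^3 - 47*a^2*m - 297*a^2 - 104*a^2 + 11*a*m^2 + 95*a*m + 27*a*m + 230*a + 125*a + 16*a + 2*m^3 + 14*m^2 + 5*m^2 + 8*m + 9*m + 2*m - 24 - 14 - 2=-56*a^3 + a^2*(-47*m - 401) + a*(11*m^2 + 122*m + 371) + 2*m^3 + 19*m^2 + 19*m - 40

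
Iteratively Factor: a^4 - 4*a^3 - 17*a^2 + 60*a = (a)*(a^3 - 4*a^2 - 17*a + 60) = a*(a - 3)*(a^2 - a - 20) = a*(a - 5)*(a - 3)*(a + 4)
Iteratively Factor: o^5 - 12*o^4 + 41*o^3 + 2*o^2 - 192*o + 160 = (o + 2)*(o^4 - 14*o^3 + 69*o^2 - 136*o + 80) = (o - 4)*(o + 2)*(o^3 - 10*o^2 + 29*o - 20) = (o - 5)*(o - 4)*(o + 2)*(o^2 - 5*o + 4) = (o - 5)*(o - 4)^2*(o + 2)*(o - 1)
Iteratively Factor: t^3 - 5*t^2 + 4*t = (t)*(t^2 - 5*t + 4) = t*(t - 1)*(t - 4)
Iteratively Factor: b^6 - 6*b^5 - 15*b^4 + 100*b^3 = (b)*(b^5 - 6*b^4 - 15*b^3 + 100*b^2) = b*(b + 4)*(b^4 - 10*b^3 + 25*b^2) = b*(b - 5)*(b + 4)*(b^3 - 5*b^2) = b^2*(b - 5)*(b + 4)*(b^2 - 5*b) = b^2*(b - 5)^2*(b + 4)*(b)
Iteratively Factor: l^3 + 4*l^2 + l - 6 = (l + 2)*(l^2 + 2*l - 3) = (l - 1)*(l + 2)*(l + 3)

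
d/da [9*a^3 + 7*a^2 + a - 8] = 27*a^2 + 14*a + 1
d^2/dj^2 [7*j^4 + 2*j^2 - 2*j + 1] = 84*j^2 + 4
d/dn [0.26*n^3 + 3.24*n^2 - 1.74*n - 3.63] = 0.78*n^2 + 6.48*n - 1.74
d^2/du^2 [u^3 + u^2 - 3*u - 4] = 6*u + 2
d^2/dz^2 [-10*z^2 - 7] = -20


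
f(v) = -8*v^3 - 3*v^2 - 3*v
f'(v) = -24*v^2 - 6*v - 3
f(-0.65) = 2.88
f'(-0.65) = -9.24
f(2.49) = -149.58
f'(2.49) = -166.74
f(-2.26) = 83.80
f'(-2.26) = -112.02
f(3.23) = -310.57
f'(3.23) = -272.77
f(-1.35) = 18.27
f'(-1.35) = -38.64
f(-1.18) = 12.51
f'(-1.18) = -29.34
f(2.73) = -193.32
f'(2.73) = -198.25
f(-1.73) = 37.63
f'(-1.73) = -64.45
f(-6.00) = 1638.00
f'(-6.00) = -831.00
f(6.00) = -1854.00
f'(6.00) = -903.00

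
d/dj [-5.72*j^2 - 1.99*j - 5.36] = -11.44*j - 1.99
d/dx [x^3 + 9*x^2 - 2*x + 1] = 3*x^2 + 18*x - 2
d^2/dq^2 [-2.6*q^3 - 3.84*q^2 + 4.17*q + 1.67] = -15.6*q - 7.68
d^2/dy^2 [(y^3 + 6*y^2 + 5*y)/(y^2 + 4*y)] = -6/(y^3 + 12*y^2 + 48*y + 64)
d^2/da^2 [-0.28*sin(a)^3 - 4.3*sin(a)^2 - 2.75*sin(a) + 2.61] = 2.96*sin(a) - 0.63*sin(3*a) - 8.6*cos(2*a)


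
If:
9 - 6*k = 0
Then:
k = 3/2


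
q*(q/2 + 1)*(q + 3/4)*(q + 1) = q^4/2 + 15*q^3/8 + 17*q^2/8 + 3*q/4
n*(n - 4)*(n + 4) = n^3 - 16*n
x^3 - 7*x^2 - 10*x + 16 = (x - 8)*(x - 1)*(x + 2)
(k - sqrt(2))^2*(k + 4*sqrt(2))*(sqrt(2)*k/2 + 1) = sqrt(2)*k^4/2 + 3*k^3 - 5*sqrt(2)*k^2 - 6*k + 8*sqrt(2)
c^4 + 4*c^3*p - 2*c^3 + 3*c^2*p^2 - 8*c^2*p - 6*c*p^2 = c*(c - 2)*(c + p)*(c + 3*p)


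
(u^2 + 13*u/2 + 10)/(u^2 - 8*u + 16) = (u^2 + 13*u/2 + 10)/(u^2 - 8*u + 16)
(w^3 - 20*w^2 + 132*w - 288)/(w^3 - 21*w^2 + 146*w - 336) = (w - 6)/(w - 7)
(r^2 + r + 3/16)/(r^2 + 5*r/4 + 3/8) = (4*r + 1)/(2*(2*r + 1))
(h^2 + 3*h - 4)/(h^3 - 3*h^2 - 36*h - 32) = (h - 1)/(h^2 - 7*h - 8)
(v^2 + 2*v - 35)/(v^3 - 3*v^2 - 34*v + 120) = (v + 7)/(v^2 + 2*v - 24)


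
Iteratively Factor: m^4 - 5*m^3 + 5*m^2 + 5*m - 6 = (m + 1)*(m^3 - 6*m^2 + 11*m - 6) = (m - 2)*(m + 1)*(m^2 - 4*m + 3) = (m - 3)*(m - 2)*(m + 1)*(m - 1)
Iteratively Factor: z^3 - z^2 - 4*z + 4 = (z + 2)*(z^2 - 3*z + 2) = (z - 2)*(z + 2)*(z - 1)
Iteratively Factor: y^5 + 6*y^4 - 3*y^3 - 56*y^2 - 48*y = (y + 4)*(y^4 + 2*y^3 - 11*y^2 - 12*y) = (y + 1)*(y + 4)*(y^3 + y^2 - 12*y) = (y - 3)*(y + 1)*(y + 4)*(y^2 + 4*y) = (y - 3)*(y + 1)*(y + 4)^2*(y)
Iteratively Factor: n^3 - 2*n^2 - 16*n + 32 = (n - 4)*(n^2 + 2*n - 8) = (n - 4)*(n - 2)*(n + 4)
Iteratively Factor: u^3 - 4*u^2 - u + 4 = (u - 4)*(u^2 - 1) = (u - 4)*(u - 1)*(u + 1)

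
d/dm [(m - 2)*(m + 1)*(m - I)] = 3*m^2 - 2*m*(1 + I) - 2 + I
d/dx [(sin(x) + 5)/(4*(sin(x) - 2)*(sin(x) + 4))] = (-10*sin(x) + cos(x)^2 - 19)*cos(x)/(4*(sin(x) - 2)^2*(sin(x) + 4)^2)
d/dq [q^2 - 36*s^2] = 2*q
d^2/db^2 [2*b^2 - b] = 4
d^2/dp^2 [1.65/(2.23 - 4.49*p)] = -66.52833/(4.49*p - 2.23)^3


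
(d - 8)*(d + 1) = d^2 - 7*d - 8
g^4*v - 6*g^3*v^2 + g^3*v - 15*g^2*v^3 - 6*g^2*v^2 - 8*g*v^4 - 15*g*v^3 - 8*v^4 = (g - 8*v)*(g + v)^2*(g*v + v)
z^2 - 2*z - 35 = (z - 7)*(z + 5)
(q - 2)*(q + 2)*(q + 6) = q^3 + 6*q^2 - 4*q - 24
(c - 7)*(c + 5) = c^2 - 2*c - 35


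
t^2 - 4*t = t*(t - 4)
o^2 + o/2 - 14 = (o - 7/2)*(o + 4)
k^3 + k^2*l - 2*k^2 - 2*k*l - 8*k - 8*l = (k - 4)*(k + 2)*(k + l)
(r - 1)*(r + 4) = r^2 + 3*r - 4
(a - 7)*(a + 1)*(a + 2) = a^3 - 4*a^2 - 19*a - 14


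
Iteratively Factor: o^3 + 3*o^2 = (o + 3)*(o^2) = o*(o + 3)*(o)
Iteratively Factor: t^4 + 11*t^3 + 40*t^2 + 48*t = (t + 3)*(t^3 + 8*t^2 + 16*t) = t*(t + 3)*(t^2 + 8*t + 16) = t*(t + 3)*(t + 4)*(t + 4)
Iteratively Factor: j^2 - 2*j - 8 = (j - 4)*(j + 2)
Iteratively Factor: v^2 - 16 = (v + 4)*(v - 4)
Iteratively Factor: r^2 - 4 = (r + 2)*(r - 2)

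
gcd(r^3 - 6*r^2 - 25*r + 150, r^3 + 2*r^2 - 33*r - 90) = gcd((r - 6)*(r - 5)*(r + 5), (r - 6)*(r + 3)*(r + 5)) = r^2 - r - 30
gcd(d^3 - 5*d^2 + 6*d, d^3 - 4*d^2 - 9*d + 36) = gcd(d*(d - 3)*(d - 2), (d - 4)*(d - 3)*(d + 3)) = d - 3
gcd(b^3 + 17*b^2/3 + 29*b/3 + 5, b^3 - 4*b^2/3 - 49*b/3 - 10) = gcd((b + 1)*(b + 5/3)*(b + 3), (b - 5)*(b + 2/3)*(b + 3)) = b + 3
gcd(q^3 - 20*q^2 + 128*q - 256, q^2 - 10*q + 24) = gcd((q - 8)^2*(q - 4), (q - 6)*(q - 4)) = q - 4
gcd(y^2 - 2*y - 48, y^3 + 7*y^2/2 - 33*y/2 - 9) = y + 6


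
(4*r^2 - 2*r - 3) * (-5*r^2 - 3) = -20*r^4 + 10*r^3 + 3*r^2 + 6*r + 9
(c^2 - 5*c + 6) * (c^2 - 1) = c^4 - 5*c^3 + 5*c^2 + 5*c - 6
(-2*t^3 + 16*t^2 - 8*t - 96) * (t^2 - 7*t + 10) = -2*t^5 + 30*t^4 - 140*t^3 + 120*t^2 + 592*t - 960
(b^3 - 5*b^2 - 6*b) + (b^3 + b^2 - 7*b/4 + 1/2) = 2*b^3 - 4*b^2 - 31*b/4 + 1/2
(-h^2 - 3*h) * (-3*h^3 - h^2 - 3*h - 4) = 3*h^5 + 10*h^4 + 6*h^3 + 13*h^2 + 12*h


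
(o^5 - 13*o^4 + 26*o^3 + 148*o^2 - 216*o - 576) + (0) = o^5 - 13*o^4 + 26*o^3 + 148*o^2 - 216*o - 576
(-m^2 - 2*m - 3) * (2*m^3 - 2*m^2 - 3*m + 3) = -2*m^5 - 2*m^4 + m^3 + 9*m^2 + 3*m - 9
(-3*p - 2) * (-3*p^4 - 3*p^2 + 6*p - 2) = 9*p^5 + 6*p^4 + 9*p^3 - 12*p^2 - 6*p + 4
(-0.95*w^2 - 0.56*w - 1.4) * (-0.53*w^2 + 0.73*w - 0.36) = 0.5035*w^4 - 0.3967*w^3 + 0.6752*w^2 - 0.8204*w + 0.504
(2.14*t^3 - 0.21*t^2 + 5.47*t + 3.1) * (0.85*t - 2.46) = 1.819*t^4 - 5.4429*t^3 + 5.1661*t^2 - 10.8212*t - 7.626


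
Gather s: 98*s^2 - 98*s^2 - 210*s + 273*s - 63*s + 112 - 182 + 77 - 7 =0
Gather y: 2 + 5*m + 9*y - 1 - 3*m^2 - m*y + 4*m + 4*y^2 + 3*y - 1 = -3*m^2 + 9*m + 4*y^2 + y*(12 - m)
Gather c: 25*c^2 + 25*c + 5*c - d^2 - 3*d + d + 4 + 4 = 25*c^2 + 30*c - d^2 - 2*d + 8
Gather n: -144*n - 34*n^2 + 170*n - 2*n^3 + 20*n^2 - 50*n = -2*n^3 - 14*n^2 - 24*n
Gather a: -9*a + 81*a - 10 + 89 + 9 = 72*a + 88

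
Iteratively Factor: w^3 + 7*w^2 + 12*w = (w)*(w^2 + 7*w + 12) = w*(w + 4)*(w + 3)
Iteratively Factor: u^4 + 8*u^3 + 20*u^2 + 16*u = (u + 2)*(u^3 + 6*u^2 + 8*u) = (u + 2)^2*(u^2 + 4*u) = u*(u + 2)^2*(u + 4)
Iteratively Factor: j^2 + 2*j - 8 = (j + 4)*(j - 2)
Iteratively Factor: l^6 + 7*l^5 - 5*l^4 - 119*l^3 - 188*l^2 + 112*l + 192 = (l - 4)*(l^5 + 11*l^4 + 39*l^3 + 37*l^2 - 40*l - 48) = (l - 4)*(l + 3)*(l^4 + 8*l^3 + 15*l^2 - 8*l - 16) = (l - 4)*(l - 1)*(l + 3)*(l^3 + 9*l^2 + 24*l + 16) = (l - 4)*(l - 1)*(l + 3)*(l + 4)*(l^2 + 5*l + 4) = (l - 4)*(l - 1)*(l + 3)*(l + 4)^2*(l + 1)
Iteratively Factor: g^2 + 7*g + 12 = (g + 3)*(g + 4)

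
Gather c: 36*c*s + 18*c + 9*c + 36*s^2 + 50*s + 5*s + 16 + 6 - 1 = c*(36*s + 27) + 36*s^2 + 55*s + 21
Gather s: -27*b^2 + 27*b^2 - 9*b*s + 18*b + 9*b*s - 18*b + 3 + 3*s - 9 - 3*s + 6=0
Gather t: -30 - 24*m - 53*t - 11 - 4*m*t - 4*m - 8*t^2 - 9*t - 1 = -28*m - 8*t^2 + t*(-4*m - 62) - 42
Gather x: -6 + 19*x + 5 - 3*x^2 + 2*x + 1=-3*x^2 + 21*x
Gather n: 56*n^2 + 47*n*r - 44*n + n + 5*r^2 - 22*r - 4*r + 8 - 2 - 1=56*n^2 + n*(47*r - 43) + 5*r^2 - 26*r + 5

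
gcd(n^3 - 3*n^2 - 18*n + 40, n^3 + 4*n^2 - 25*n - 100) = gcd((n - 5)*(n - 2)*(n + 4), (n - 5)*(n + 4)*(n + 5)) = n^2 - n - 20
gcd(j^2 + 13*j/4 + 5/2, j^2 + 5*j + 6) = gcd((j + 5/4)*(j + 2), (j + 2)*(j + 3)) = j + 2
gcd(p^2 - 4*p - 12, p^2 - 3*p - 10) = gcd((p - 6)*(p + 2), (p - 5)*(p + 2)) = p + 2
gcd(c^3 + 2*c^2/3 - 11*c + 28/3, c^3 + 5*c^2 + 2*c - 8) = c^2 + 3*c - 4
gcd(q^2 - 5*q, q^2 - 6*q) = q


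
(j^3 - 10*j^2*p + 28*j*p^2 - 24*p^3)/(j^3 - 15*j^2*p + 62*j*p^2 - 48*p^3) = (j^2 - 4*j*p + 4*p^2)/(j^2 - 9*j*p + 8*p^2)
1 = 1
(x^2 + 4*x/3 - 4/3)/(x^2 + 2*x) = (x - 2/3)/x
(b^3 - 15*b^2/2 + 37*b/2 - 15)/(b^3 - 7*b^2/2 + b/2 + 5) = (b - 3)/(b + 1)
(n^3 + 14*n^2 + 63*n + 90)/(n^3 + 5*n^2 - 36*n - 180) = (n + 3)/(n - 6)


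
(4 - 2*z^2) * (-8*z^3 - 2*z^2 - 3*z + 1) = 16*z^5 + 4*z^4 - 26*z^3 - 10*z^2 - 12*z + 4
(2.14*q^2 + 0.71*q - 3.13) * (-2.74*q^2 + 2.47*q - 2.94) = -5.8636*q^4 + 3.3404*q^3 + 4.0383*q^2 - 9.8185*q + 9.2022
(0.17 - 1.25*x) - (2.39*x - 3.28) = 3.45 - 3.64*x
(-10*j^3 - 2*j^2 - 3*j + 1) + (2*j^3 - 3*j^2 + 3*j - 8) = -8*j^3 - 5*j^2 - 7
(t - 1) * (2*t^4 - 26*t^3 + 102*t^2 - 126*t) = 2*t^5 - 28*t^4 + 128*t^3 - 228*t^2 + 126*t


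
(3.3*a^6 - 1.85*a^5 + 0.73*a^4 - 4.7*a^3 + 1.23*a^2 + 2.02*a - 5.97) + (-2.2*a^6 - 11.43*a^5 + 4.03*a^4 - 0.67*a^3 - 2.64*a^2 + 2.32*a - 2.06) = 1.1*a^6 - 13.28*a^5 + 4.76*a^4 - 5.37*a^3 - 1.41*a^2 + 4.34*a - 8.03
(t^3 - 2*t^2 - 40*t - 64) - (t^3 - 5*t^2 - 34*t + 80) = 3*t^2 - 6*t - 144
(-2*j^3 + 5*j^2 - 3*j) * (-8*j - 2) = 16*j^4 - 36*j^3 + 14*j^2 + 6*j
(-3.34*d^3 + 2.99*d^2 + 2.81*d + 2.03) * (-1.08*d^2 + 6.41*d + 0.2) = 3.6072*d^5 - 24.6386*d^4 + 15.4631*d^3 + 16.4177*d^2 + 13.5743*d + 0.406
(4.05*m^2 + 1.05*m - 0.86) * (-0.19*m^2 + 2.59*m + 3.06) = -0.7695*m^4 + 10.29*m^3 + 15.2759*m^2 + 0.9856*m - 2.6316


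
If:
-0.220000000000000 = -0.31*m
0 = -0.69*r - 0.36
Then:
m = 0.71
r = -0.52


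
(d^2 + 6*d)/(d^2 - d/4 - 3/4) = 4*d*(d + 6)/(4*d^2 - d - 3)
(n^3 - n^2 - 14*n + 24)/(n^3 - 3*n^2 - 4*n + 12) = (n + 4)/(n + 2)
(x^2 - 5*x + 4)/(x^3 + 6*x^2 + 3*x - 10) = (x - 4)/(x^2 + 7*x + 10)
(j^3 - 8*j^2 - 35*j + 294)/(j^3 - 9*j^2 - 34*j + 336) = (j - 7)/(j - 8)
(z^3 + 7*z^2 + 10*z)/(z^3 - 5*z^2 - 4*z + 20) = z*(z + 5)/(z^2 - 7*z + 10)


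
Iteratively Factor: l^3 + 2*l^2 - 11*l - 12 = (l - 3)*(l^2 + 5*l + 4) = (l - 3)*(l + 1)*(l + 4)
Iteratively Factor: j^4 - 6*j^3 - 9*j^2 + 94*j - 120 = (j - 5)*(j^3 - j^2 - 14*j + 24) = (j - 5)*(j - 3)*(j^2 + 2*j - 8) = (j - 5)*(j - 3)*(j + 4)*(j - 2)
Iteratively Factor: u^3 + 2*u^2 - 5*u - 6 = (u - 2)*(u^2 + 4*u + 3) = (u - 2)*(u + 3)*(u + 1)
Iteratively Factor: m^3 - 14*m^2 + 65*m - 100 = (m - 5)*(m^2 - 9*m + 20) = (m - 5)*(m - 4)*(m - 5)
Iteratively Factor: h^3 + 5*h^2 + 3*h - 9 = (h - 1)*(h^2 + 6*h + 9) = (h - 1)*(h + 3)*(h + 3)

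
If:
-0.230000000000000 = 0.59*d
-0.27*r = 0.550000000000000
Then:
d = -0.39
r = -2.04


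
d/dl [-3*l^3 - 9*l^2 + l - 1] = -9*l^2 - 18*l + 1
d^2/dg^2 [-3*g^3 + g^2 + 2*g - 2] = 2 - 18*g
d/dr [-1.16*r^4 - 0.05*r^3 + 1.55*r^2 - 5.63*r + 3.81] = -4.64*r^3 - 0.15*r^2 + 3.1*r - 5.63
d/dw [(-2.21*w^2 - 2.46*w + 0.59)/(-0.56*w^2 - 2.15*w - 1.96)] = (3.3739*w^2 + 9.324*w + 6.0901)/(0.3136*w^4 + 2.408*w^3 + 6.8177*w^2 + 8.428*w + 3.8416)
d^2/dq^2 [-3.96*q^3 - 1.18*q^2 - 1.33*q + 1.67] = -23.76*q - 2.36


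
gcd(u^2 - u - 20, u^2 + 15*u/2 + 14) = u + 4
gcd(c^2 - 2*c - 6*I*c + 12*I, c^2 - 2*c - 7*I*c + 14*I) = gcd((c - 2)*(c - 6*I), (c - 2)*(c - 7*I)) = c - 2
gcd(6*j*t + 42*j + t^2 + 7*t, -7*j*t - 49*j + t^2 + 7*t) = t + 7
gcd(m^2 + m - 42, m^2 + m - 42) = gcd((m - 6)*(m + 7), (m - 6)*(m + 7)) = m^2 + m - 42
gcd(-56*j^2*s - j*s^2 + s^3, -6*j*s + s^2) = s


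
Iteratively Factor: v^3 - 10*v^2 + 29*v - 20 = (v - 1)*(v^2 - 9*v + 20) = (v - 4)*(v - 1)*(v - 5)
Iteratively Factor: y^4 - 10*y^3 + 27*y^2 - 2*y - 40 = (y - 5)*(y^3 - 5*y^2 + 2*y + 8) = (y - 5)*(y + 1)*(y^2 - 6*y + 8) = (y - 5)*(y - 4)*(y + 1)*(y - 2)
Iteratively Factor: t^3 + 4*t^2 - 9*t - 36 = (t + 4)*(t^2 - 9) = (t + 3)*(t + 4)*(t - 3)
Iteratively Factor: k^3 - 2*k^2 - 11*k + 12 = (k - 1)*(k^2 - k - 12) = (k - 1)*(k + 3)*(k - 4)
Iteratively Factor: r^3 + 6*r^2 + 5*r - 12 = (r - 1)*(r^2 + 7*r + 12) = (r - 1)*(r + 4)*(r + 3)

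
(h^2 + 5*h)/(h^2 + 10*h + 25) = h/(h + 5)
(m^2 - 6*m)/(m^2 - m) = (m - 6)/(m - 1)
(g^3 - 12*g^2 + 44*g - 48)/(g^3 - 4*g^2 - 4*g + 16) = (g - 6)/(g + 2)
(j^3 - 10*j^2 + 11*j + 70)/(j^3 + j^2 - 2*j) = (j^2 - 12*j + 35)/(j*(j - 1))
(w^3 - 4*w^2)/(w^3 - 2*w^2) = (w - 4)/(w - 2)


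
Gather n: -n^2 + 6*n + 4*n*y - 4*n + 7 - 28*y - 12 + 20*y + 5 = -n^2 + n*(4*y + 2) - 8*y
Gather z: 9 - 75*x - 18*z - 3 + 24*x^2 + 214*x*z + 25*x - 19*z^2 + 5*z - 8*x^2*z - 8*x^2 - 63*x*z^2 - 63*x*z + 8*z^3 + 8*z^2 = 16*x^2 - 50*x + 8*z^3 + z^2*(-63*x - 11) + z*(-8*x^2 + 151*x - 13) + 6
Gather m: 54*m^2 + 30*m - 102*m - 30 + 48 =54*m^2 - 72*m + 18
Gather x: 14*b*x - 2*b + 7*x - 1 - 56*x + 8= -2*b + x*(14*b - 49) + 7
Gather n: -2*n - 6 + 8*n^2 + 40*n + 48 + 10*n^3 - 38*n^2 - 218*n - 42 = 10*n^3 - 30*n^2 - 180*n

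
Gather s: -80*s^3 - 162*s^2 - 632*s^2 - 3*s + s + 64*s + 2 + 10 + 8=-80*s^3 - 794*s^2 + 62*s + 20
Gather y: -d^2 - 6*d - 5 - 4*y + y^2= -d^2 - 6*d + y^2 - 4*y - 5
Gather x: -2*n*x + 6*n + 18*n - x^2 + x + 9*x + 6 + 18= 24*n - x^2 + x*(10 - 2*n) + 24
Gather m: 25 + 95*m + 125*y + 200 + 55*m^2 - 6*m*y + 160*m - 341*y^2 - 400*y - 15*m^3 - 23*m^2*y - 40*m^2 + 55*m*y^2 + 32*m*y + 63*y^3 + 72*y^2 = -15*m^3 + m^2*(15 - 23*y) + m*(55*y^2 + 26*y + 255) + 63*y^3 - 269*y^2 - 275*y + 225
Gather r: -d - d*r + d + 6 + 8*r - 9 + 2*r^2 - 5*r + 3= 2*r^2 + r*(3 - d)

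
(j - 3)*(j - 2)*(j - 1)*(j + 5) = j^4 - j^3 - 19*j^2 + 49*j - 30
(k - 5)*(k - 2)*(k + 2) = k^3 - 5*k^2 - 4*k + 20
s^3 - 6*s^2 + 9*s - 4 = (s - 4)*(s - 1)^2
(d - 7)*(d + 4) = d^2 - 3*d - 28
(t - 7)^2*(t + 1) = t^3 - 13*t^2 + 35*t + 49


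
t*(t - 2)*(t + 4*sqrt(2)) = t^3 - 2*t^2 + 4*sqrt(2)*t^2 - 8*sqrt(2)*t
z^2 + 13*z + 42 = (z + 6)*(z + 7)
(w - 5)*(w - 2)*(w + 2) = w^3 - 5*w^2 - 4*w + 20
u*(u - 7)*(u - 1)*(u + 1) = u^4 - 7*u^3 - u^2 + 7*u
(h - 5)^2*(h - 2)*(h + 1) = h^4 - 11*h^3 + 33*h^2 - 5*h - 50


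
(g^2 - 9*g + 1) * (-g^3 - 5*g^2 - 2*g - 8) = -g^5 + 4*g^4 + 42*g^3 + 5*g^2 + 70*g - 8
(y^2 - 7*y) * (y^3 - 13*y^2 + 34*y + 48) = y^5 - 20*y^4 + 125*y^3 - 190*y^2 - 336*y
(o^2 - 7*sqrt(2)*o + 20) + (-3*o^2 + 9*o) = -2*o^2 - 7*sqrt(2)*o + 9*o + 20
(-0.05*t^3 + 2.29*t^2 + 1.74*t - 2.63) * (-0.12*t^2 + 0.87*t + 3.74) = 0.006*t^5 - 0.3183*t^4 + 1.5965*t^3 + 10.394*t^2 + 4.2195*t - 9.8362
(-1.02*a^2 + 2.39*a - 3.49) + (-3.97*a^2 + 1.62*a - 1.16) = -4.99*a^2 + 4.01*a - 4.65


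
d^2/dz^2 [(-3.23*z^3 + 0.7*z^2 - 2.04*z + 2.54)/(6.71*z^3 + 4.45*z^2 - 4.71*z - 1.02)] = (4.54747350886464e-13*z^7 + 255.92611*z^6 - 1163.582442*z^5 + 874.310316*z^4 + 927.536386*z^3 - 421.443996*z^2 - 290.837484*z + 156.811044)/(302.111711*z^9 + 601.071735*z^8 - 237.566208*z^7 - 893.482091*z^6 - 15.983532*z^5 + 428.979177*z^4 + 44.728281*z^3 - 53.994006*z^2 - 14.700852*z - 1.061208)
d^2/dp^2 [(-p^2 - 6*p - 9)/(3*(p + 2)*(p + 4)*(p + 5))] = 2*(-p^6 - 18*p^5 - 138*p^4 - 592*p^3 - 1533*p^2 - 2286*p - 1516)/(3*(p^9 + 33*p^8 + 477*p^7 + 3959*p^6 + 20766*p^5 + 71292*p^4 + 159992*p^3 + 226080*p^2 + 182400*p + 64000))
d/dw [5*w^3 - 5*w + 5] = 15*w^2 - 5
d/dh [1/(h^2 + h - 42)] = (-2*h - 1)/(h^2 + h - 42)^2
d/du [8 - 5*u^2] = -10*u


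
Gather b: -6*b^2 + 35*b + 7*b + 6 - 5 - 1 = -6*b^2 + 42*b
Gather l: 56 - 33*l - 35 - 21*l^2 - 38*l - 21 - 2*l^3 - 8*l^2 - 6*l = -2*l^3 - 29*l^2 - 77*l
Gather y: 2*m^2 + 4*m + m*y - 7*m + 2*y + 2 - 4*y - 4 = 2*m^2 - 3*m + y*(m - 2) - 2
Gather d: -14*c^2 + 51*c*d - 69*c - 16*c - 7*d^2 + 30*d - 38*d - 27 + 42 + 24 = -14*c^2 - 85*c - 7*d^2 + d*(51*c - 8) + 39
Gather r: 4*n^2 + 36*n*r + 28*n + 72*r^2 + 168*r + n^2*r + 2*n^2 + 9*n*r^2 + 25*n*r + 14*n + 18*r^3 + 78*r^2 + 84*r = 6*n^2 + 42*n + 18*r^3 + r^2*(9*n + 150) + r*(n^2 + 61*n + 252)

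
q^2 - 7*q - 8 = (q - 8)*(q + 1)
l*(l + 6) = l^2 + 6*l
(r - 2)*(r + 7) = r^2 + 5*r - 14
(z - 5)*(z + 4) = z^2 - z - 20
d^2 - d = d*(d - 1)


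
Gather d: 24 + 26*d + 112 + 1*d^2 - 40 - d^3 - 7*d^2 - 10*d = -d^3 - 6*d^2 + 16*d + 96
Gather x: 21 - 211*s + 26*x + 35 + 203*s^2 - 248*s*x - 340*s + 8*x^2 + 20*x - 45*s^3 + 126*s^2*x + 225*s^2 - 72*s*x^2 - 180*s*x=-45*s^3 + 428*s^2 - 551*s + x^2*(8 - 72*s) + x*(126*s^2 - 428*s + 46) + 56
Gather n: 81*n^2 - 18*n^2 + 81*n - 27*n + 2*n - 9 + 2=63*n^2 + 56*n - 7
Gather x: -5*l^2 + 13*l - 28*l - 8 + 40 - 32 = -5*l^2 - 15*l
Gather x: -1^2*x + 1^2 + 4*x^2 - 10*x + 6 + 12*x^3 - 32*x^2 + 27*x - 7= 12*x^3 - 28*x^2 + 16*x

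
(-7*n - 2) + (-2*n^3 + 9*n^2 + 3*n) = -2*n^3 + 9*n^2 - 4*n - 2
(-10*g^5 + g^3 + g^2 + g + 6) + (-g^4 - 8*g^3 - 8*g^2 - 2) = -10*g^5 - g^4 - 7*g^3 - 7*g^2 + g + 4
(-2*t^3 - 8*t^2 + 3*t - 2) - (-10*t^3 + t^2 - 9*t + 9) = 8*t^3 - 9*t^2 + 12*t - 11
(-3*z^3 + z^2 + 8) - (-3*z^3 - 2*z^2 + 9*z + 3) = 3*z^2 - 9*z + 5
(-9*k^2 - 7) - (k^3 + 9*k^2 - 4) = -k^3 - 18*k^2 - 3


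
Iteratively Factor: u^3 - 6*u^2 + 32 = (u - 4)*(u^2 - 2*u - 8) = (u - 4)^2*(u + 2)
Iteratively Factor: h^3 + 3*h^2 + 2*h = (h + 1)*(h^2 + 2*h) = h*(h + 1)*(h + 2)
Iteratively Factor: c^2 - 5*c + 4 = (c - 1)*(c - 4)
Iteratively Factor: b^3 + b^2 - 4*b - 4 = (b - 2)*(b^2 + 3*b + 2) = (b - 2)*(b + 2)*(b + 1)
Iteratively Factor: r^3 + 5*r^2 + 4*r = (r)*(r^2 + 5*r + 4) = r*(r + 4)*(r + 1)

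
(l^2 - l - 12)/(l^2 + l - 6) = (l - 4)/(l - 2)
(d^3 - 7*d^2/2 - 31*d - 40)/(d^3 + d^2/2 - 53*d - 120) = (d + 2)/(d + 6)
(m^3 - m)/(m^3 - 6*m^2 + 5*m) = (m + 1)/(m - 5)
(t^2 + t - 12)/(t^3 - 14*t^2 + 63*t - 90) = (t + 4)/(t^2 - 11*t + 30)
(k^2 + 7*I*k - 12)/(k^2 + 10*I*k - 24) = (k + 3*I)/(k + 6*I)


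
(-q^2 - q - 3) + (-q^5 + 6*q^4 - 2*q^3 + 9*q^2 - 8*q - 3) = -q^5 + 6*q^4 - 2*q^3 + 8*q^2 - 9*q - 6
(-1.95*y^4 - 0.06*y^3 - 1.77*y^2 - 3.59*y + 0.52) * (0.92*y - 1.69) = -1.794*y^5 + 3.2403*y^4 - 1.527*y^3 - 0.3115*y^2 + 6.5455*y - 0.8788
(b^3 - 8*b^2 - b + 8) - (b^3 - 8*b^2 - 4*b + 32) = 3*b - 24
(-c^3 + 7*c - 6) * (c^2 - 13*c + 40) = -c^5 + 13*c^4 - 33*c^3 - 97*c^2 + 358*c - 240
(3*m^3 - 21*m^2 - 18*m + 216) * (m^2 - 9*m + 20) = 3*m^5 - 48*m^4 + 231*m^3 - 42*m^2 - 2304*m + 4320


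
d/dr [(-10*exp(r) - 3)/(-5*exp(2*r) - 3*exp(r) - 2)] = (-(10*exp(r) + 3)^2 + 50*exp(2*r) + 30*exp(r) + 20)*exp(r)/(5*exp(2*r) + 3*exp(r) + 2)^2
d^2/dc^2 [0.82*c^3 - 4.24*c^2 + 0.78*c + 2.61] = 4.92*c - 8.48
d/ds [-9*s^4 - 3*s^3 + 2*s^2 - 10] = s*(-36*s^2 - 9*s + 4)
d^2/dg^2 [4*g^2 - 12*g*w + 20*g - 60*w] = 8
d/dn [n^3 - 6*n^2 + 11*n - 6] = 3*n^2 - 12*n + 11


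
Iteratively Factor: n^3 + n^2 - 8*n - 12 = (n - 3)*(n^2 + 4*n + 4) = (n - 3)*(n + 2)*(n + 2)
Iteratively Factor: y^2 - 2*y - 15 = (y - 5)*(y + 3)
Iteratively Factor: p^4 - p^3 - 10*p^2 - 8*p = (p - 4)*(p^3 + 3*p^2 + 2*p) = p*(p - 4)*(p^2 + 3*p + 2) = p*(p - 4)*(p + 1)*(p + 2)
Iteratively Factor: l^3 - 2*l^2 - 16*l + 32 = (l - 4)*(l^2 + 2*l - 8) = (l - 4)*(l - 2)*(l + 4)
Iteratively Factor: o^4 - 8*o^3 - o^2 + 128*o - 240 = (o - 5)*(o^3 - 3*o^2 - 16*o + 48) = (o - 5)*(o - 3)*(o^2 - 16) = (o - 5)*(o - 4)*(o - 3)*(o + 4)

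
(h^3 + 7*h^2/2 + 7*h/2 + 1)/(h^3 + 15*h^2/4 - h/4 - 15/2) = 2*(2*h^2 + 3*h + 1)/(4*h^2 + 7*h - 15)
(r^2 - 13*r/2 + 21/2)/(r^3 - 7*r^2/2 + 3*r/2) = (2*r - 7)/(r*(2*r - 1))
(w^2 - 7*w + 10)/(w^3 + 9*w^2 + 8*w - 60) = (w - 5)/(w^2 + 11*w + 30)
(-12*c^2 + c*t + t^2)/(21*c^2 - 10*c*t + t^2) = (4*c + t)/(-7*c + t)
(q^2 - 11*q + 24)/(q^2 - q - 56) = (q - 3)/(q + 7)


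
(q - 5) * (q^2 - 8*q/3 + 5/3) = q^3 - 23*q^2/3 + 15*q - 25/3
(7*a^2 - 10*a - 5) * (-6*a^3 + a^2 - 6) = -42*a^5 + 67*a^4 + 20*a^3 - 47*a^2 + 60*a + 30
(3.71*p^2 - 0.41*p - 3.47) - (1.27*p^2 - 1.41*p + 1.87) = 2.44*p^2 + 1.0*p - 5.34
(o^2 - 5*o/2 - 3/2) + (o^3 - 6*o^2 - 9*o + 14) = o^3 - 5*o^2 - 23*o/2 + 25/2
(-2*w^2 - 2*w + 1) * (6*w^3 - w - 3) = -12*w^5 - 12*w^4 + 8*w^3 + 8*w^2 + 5*w - 3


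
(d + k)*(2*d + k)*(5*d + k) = 10*d^3 + 17*d^2*k + 8*d*k^2 + k^3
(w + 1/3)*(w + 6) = w^2 + 19*w/3 + 2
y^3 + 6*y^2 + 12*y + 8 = (y + 2)^3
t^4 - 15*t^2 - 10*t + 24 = (t - 4)*(t - 1)*(t + 2)*(t + 3)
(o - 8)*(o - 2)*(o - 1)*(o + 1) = o^4 - 10*o^3 + 15*o^2 + 10*o - 16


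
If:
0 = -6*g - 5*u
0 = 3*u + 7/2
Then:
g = 35/36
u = -7/6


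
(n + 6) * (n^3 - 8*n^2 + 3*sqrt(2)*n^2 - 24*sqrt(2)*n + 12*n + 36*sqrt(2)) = n^4 - 2*n^3 + 3*sqrt(2)*n^3 - 36*n^2 - 6*sqrt(2)*n^2 - 108*sqrt(2)*n + 72*n + 216*sqrt(2)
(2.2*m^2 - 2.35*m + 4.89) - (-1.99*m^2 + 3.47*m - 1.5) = 4.19*m^2 - 5.82*m + 6.39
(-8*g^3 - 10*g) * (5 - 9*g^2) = 72*g^5 + 50*g^3 - 50*g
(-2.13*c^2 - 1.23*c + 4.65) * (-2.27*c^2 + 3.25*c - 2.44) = 4.8351*c^4 - 4.1304*c^3 - 9.3558*c^2 + 18.1137*c - 11.346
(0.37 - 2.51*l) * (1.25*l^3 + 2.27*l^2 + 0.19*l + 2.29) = -3.1375*l^4 - 5.2352*l^3 + 0.363*l^2 - 5.6776*l + 0.8473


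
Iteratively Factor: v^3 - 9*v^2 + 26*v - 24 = (v - 2)*(v^2 - 7*v + 12) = (v - 3)*(v - 2)*(v - 4)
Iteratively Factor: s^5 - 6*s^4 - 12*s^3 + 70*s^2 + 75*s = (s)*(s^4 - 6*s^3 - 12*s^2 + 70*s + 75) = s*(s - 5)*(s^3 - s^2 - 17*s - 15) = s*(s - 5)*(s + 1)*(s^2 - 2*s - 15) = s*(s - 5)*(s + 1)*(s + 3)*(s - 5)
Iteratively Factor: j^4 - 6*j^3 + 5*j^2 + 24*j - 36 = (j - 2)*(j^3 - 4*j^2 - 3*j + 18) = (j - 2)*(j + 2)*(j^2 - 6*j + 9) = (j - 3)*(j - 2)*(j + 2)*(j - 3)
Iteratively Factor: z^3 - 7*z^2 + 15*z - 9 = (z - 3)*(z^2 - 4*z + 3) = (z - 3)*(z - 1)*(z - 3)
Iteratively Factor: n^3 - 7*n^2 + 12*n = (n)*(n^2 - 7*n + 12) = n*(n - 3)*(n - 4)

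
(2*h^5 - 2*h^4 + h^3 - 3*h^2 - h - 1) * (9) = 18*h^5 - 18*h^4 + 9*h^3 - 27*h^2 - 9*h - 9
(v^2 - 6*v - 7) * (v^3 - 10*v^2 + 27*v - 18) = v^5 - 16*v^4 + 80*v^3 - 110*v^2 - 81*v + 126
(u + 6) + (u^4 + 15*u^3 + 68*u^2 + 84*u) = u^4 + 15*u^3 + 68*u^2 + 85*u + 6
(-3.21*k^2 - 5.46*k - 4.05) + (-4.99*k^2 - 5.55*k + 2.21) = -8.2*k^2 - 11.01*k - 1.84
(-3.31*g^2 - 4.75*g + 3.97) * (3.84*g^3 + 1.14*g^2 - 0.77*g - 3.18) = -12.7104*g^5 - 22.0134*g^4 + 12.3785*g^3 + 18.7091*g^2 + 12.0481*g - 12.6246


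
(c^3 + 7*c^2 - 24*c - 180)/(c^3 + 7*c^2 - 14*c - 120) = (c^2 + c - 30)/(c^2 + c - 20)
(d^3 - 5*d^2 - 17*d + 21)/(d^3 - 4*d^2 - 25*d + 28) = (d + 3)/(d + 4)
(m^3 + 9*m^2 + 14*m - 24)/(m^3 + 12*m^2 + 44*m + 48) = (m - 1)/(m + 2)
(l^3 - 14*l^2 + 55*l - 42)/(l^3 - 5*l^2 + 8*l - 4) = (l^2 - 13*l + 42)/(l^2 - 4*l + 4)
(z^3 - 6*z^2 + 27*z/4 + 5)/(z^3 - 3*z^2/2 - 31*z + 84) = (4*z^2 - 8*z - 5)/(2*(2*z^2 + 5*z - 42))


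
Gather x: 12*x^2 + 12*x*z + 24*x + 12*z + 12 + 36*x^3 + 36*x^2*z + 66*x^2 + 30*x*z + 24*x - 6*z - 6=36*x^3 + x^2*(36*z + 78) + x*(42*z + 48) + 6*z + 6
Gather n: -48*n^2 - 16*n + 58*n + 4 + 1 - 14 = -48*n^2 + 42*n - 9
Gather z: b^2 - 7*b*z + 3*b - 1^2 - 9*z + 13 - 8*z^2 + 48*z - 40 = b^2 + 3*b - 8*z^2 + z*(39 - 7*b) - 28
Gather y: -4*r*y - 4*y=y*(-4*r - 4)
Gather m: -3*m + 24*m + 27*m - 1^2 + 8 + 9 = 48*m + 16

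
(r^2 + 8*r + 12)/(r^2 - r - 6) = (r + 6)/(r - 3)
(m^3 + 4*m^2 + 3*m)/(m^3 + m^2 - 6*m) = (m + 1)/(m - 2)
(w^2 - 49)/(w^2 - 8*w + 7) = (w + 7)/(w - 1)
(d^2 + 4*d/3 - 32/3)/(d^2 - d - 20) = (d - 8/3)/(d - 5)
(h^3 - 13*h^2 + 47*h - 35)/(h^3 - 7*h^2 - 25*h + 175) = (h - 1)/(h + 5)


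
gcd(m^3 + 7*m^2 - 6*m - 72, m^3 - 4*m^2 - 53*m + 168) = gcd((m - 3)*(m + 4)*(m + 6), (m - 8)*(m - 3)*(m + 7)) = m - 3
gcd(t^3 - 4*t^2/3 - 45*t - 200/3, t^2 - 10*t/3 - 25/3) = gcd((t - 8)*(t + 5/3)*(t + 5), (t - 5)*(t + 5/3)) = t + 5/3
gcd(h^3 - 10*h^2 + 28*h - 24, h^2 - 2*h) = h - 2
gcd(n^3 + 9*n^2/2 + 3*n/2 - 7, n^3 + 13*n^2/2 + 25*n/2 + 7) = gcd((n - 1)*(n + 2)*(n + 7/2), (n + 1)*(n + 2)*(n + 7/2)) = n^2 + 11*n/2 + 7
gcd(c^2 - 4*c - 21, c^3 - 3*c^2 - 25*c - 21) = c^2 - 4*c - 21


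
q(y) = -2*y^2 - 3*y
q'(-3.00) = 9.00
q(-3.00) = -9.00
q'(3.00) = -15.00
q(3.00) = -27.00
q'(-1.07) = 1.28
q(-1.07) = 0.92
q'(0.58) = -5.32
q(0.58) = -2.41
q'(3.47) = -16.88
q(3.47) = -34.49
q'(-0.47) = -1.12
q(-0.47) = 0.97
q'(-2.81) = 8.24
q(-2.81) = -7.36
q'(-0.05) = -2.80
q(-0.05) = 0.14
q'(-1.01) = 1.04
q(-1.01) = 0.99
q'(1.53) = -9.12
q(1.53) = -9.27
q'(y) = -4*y - 3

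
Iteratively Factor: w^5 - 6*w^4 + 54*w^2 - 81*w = (w + 3)*(w^4 - 9*w^3 + 27*w^2 - 27*w) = w*(w + 3)*(w^3 - 9*w^2 + 27*w - 27) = w*(w - 3)*(w + 3)*(w^2 - 6*w + 9) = w*(w - 3)^2*(w + 3)*(w - 3)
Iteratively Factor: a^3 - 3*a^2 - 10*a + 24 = (a - 2)*(a^2 - a - 12) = (a - 4)*(a - 2)*(a + 3)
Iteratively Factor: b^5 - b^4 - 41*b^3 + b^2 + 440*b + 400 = (b - 5)*(b^4 + 4*b^3 - 21*b^2 - 104*b - 80) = (b - 5)*(b + 4)*(b^3 - 21*b - 20) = (b - 5)*(b + 4)^2*(b^2 - 4*b - 5) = (b - 5)*(b + 1)*(b + 4)^2*(b - 5)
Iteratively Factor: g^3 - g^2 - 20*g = (g + 4)*(g^2 - 5*g) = g*(g + 4)*(g - 5)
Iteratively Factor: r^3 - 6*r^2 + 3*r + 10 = (r - 2)*(r^2 - 4*r - 5) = (r - 5)*(r - 2)*(r + 1)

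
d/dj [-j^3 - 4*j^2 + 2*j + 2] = -3*j^2 - 8*j + 2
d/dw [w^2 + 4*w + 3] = 2*w + 4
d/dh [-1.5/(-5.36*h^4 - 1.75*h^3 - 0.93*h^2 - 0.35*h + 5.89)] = (-32.16*h^3 - 7.875*h^2 - 2.79*h - 0.525)/(5.36*h^4 + 1.75*h^3 + 0.93*h^2 + 0.35*h - 5.89)^2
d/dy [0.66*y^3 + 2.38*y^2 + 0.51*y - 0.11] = 1.98*y^2 + 4.76*y + 0.51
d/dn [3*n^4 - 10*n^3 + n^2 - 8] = 2*n*(6*n^2 - 15*n + 1)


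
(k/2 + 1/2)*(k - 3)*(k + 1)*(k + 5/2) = k^4/2 + 3*k^3/4 - 15*k^2/4 - 31*k/4 - 15/4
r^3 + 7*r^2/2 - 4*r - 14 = (r - 2)*(r + 2)*(r + 7/2)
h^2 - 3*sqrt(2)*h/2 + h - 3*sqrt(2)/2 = (h + 1)*(h - 3*sqrt(2)/2)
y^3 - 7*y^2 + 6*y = y*(y - 6)*(y - 1)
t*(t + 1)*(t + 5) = t^3 + 6*t^2 + 5*t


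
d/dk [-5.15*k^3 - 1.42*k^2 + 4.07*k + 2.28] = -15.45*k^2 - 2.84*k + 4.07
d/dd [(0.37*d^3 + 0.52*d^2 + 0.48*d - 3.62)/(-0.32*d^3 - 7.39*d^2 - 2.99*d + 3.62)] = (-2.5679*d^4 - 1.9054*d^3 + 2.5354*d^2 - 49.7388*d - 9.0862)/(0.1024*d^6 + 4.7296*d^5 + 56.5257*d^4 + 41.8754*d^3 - 44.5635*d^2 - 21.6476*d + 13.1044)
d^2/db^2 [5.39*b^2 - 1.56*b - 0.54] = 10.7800000000000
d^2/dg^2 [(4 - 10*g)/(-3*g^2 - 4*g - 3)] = 4*(4*(3*g + 2)^2*(5*g - 2) - (45*g + 14)*(3*g^2 + 4*g + 3))/(3*g^2 + 4*g + 3)^3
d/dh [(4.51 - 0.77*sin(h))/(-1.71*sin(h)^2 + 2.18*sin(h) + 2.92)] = (-1.3167*sin(h)^2 + 15.4242*sin(h) - 12.0802)*cos(h)/(2.9241*sin(h)^4 - 7.4556*sin(h)^3 - 5.234*sin(h)^2 + 12.7312*sin(h) + 8.5264)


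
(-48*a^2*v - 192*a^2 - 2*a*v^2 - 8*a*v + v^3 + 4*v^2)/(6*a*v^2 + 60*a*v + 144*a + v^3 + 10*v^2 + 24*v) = (-8*a + v)/(v + 6)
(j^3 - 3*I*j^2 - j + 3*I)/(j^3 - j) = (j - 3*I)/j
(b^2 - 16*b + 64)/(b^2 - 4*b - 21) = (-b^2 + 16*b - 64)/(-b^2 + 4*b + 21)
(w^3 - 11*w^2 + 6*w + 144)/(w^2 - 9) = (w^2 - 14*w + 48)/(w - 3)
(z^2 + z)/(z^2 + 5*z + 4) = z/(z + 4)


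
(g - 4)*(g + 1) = g^2 - 3*g - 4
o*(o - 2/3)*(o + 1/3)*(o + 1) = o^4 + 2*o^3/3 - 5*o^2/9 - 2*o/9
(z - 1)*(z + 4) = z^2 + 3*z - 4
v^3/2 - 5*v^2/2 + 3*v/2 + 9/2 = (v/2 + 1/2)*(v - 3)^2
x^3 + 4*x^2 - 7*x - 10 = (x - 2)*(x + 1)*(x + 5)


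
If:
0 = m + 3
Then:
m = -3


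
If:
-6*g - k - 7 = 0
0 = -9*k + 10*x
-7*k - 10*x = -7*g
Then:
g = -112/103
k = -49/103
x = -441/1030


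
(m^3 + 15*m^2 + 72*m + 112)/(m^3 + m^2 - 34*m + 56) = (m^2 + 8*m + 16)/(m^2 - 6*m + 8)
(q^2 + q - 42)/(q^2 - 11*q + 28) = (q^2 + q - 42)/(q^2 - 11*q + 28)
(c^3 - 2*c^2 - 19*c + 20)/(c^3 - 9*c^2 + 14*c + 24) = (c^3 - 2*c^2 - 19*c + 20)/(c^3 - 9*c^2 + 14*c + 24)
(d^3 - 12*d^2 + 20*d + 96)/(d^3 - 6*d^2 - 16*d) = (d - 6)/d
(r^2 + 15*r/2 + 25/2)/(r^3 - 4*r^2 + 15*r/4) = 2*(2*r^2 + 15*r + 25)/(r*(4*r^2 - 16*r + 15))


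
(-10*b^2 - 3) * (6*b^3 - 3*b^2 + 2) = -60*b^5 + 30*b^4 - 18*b^3 - 11*b^2 - 6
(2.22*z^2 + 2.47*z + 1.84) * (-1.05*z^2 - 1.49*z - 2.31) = -2.331*z^4 - 5.9013*z^3 - 10.7405*z^2 - 8.4473*z - 4.2504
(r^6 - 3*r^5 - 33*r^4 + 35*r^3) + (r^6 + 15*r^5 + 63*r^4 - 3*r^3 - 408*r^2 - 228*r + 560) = 2*r^6 + 12*r^5 + 30*r^4 + 32*r^3 - 408*r^2 - 228*r + 560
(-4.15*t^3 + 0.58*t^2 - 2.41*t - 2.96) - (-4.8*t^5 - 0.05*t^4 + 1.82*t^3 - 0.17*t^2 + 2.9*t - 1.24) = 4.8*t^5 + 0.05*t^4 - 5.97*t^3 + 0.75*t^2 - 5.31*t - 1.72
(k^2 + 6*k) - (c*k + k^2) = -c*k + 6*k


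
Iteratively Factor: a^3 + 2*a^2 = (a)*(a^2 + 2*a) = a*(a + 2)*(a)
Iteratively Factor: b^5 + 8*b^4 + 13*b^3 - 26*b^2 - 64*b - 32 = (b + 4)*(b^4 + 4*b^3 - 3*b^2 - 14*b - 8) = (b - 2)*(b + 4)*(b^3 + 6*b^2 + 9*b + 4) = (b - 2)*(b + 4)^2*(b^2 + 2*b + 1) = (b - 2)*(b + 1)*(b + 4)^2*(b + 1)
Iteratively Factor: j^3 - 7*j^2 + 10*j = (j - 2)*(j^2 - 5*j) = j*(j - 2)*(j - 5)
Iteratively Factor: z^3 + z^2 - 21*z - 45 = (z + 3)*(z^2 - 2*z - 15) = (z + 3)^2*(z - 5)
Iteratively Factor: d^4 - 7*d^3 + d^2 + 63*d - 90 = (d + 3)*(d^3 - 10*d^2 + 31*d - 30) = (d - 2)*(d + 3)*(d^2 - 8*d + 15) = (d - 5)*(d - 2)*(d + 3)*(d - 3)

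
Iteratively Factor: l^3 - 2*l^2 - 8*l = (l - 4)*(l^2 + 2*l) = (l - 4)*(l + 2)*(l)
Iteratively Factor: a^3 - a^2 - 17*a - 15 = (a + 1)*(a^2 - 2*a - 15) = (a - 5)*(a + 1)*(a + 3)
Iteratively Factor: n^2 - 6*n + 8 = (n - 2)*(n - 4)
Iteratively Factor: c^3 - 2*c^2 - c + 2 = (c - 1)*(c^2 - c - 2) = (c - 2)*(c - 1)*(c + 1)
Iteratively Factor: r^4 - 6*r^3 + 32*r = (r - 4)*(r^3 - 2*r^2 - 8*r) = r*(r - 4)*(r^2 - 2*r - 8) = r*(r - 4)*(r + 2)*(r - 4)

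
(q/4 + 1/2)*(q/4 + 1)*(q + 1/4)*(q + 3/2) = q^4/16 + 31*q^3/64 + 151*q^2/128 + 65*q/64 + 3/16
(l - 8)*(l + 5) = l^2 - 3*l - 40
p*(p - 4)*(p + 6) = p^3 + 2*p^2 - 24*p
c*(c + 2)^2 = c^3 + 4*c^2 + 4*c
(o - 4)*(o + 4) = o^2 - 16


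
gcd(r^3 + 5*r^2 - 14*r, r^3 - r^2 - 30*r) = r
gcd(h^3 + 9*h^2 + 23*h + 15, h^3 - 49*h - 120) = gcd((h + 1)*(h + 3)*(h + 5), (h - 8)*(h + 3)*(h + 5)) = h^2 + 8*h + 15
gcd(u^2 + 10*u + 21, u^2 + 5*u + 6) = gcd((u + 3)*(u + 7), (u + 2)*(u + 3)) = u + 3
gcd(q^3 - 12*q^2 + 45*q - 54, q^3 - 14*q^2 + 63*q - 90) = q^2 - 9*q + 18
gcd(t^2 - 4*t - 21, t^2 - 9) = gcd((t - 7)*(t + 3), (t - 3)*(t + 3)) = t + 3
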